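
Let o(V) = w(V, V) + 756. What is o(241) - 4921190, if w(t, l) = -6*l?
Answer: -4921880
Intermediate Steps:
o(V) = 756 - 6*V (o(V) = -6*V + 756 = 756 - 6*V)
o(241) - 4921190 = (756 - 6*241) - 4921190 = (756 - 1446) - 4921190 = -690 - 4921190 = -4921880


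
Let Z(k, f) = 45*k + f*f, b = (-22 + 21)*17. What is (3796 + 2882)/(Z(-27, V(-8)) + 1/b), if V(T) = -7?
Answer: -113526/19823 ≈ -5.7270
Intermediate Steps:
b = -17 (b = -1*17 = -17)
Z(k, f) = f² + 45*k (Z(k, f) = 45*k + f² = f² + 45*k)
(3796 + 2882)/(Z(-27, V(-8)) + 1/b) = (3796 + 2882)/(((-7)² + 45*(-27)) + 1/(-17)) = 6678/((49 - 1215) - 1/17) = 6678/(-1166 - 1/17) = 6678/(-19823/17) = 6678*(-17/19823) = -113526/19823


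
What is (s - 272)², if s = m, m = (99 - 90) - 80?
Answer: 117649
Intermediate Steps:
m = -71 (m = 9 - 80 = -71)
s = -71
(s - 272)² = (-71 - 272)² = (-343)² = 117649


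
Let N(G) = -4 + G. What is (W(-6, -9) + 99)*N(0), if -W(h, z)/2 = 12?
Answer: -300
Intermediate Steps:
W(h, z) = -24 (W(h, z) = -2*12 = -24)
(W(-6, -9) + 99)*N(0) = (-24 + 99)*(-4 + 0) = 75*(-4) = -300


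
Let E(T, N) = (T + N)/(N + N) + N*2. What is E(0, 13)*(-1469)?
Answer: -77857/2 ≈ -38929.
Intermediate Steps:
E(T, N) = 2*N + (N + T)/(2*N) (E(T, N) = (N + T)/((2*N)) + 2*N = (N + T)*(1/(2*N)) + 2*N = (N + T)/(2*N) + 2*N = 2*N + (N + T)/(2*N))
E(0, 13)*(-1469) = ((½)*(0 + 13*(1 + 4*13))/13)*(-1469) = ((½)*(1/13)*(0 + 13*(1 + 52)))*(-1469) = ((½)*(1/13)*(0 + 13*53))*(-1469) = ((½)*(1/13)*(0 + 689))*(-1469) = ((½)*(1/13)*689)*(-1469) = (53/2)*(-1469) = -77857/2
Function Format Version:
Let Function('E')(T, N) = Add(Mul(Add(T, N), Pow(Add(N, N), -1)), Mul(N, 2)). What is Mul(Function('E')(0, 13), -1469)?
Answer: Rational(-77857, 2) ≈ -38929.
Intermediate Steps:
Function('E')(T, N) = Add(Mul(2, N), Mul(Rational(1, 2), Pow(N, -1), Add(N, T))) (Function('E')(T, N) = Add(Mul(Add(N, T), Pow(Mul(2, N), -1)), Mul(2, N)) = Add(Mul(Add(N, T), Mul(Rational(1, 2), Pow(N, -1))), Mul(2, N)) = Add(Mul(Rational(1, 2), Pow(N, -1), Add(N, T)), Mul(2, N)) = Add(Mul(2, N), Mul(Rational(1, 2), Pow(N, -1), Add(N, T))))
Mul(Function('E')(0, 13), -1469) = Mul(Mul(Rational(1, 2), Pow(13, -1), Add(0, Mul(13, Add(1, Mul(4, 13))))), -1469) = Mul(Mul(Rational(1, 2), Rational(1, 13), Add(0, Mul(13, Add(1, 52)))), -1469) = Mul(Mul(Rational(1, 2), Rational(1, 13), Add(0, Mul(13, 53))), -1469) = Mul(Mul(Rational(1, 2), Rational(1, 13), Add(0, 689)), -1469) = Mul(Mul(Rational(1, 2), Rational(1, 13), 689), -1469) = Mul(Rational(53, 2), -1469) = Rational(-77857, 2)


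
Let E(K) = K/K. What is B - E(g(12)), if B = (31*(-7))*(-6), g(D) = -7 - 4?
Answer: 1301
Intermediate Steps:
g(D) = -11
E(K) = 1
B = 1302 (B = -217*(-6) = 1302)
B - E(g(12)) = 1302 - 1*1 = 1302 - 1 = 1301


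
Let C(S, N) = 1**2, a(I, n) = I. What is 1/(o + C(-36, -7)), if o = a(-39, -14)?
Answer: -1/38 ≈ -0.026316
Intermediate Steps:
C(S, N) = 1
o = -39
1/(o + C(-36, -7)) = 1/(-39 + 1) = 1/(-38) = -1/38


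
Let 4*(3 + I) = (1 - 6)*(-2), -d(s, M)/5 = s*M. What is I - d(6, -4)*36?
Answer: -8641/2 ≈ -4320.5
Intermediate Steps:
d(s, M) = -5*M*s (d(s, M) = -5*s*M = -5*M*s)
I = -1/2 (I = -3 + ((1 - 6)*(-2))/4 = -3 + (-5*(-2))/4 = -3 + (1/4)*10 = -3 + 5/2 = -1/2 ≈ -0.50000)
I - d(6, -4)*36 = -1/2 - (-5*(-4)*6)*36 = -1/2 - 120*36 = -1/2 - 1*4320 = -1/2 - 4320 = -8641/2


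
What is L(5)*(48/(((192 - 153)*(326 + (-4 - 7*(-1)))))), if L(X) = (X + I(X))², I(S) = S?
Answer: 1600/4277 ≈ 0.37409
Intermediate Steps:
L(X) = 4*X² (L(X) = (X + X)² = (2*X)² = 4*X²)
L(5)*(48/(((192 - 153)*(326 + (-4 - 7*(-1)))))) = (4*5²)*(48/(((192 - 153)*(326 + (-4 - 7*(-1)))))) = (4*25)*(48/((39*(326 + (-4 + 7))))) = 100*(48/((39*(326 + 3)))) = 100*(48/((39*329))) = 100*(48/12831) = 100*(48*(1/12831)) = 100*(16/4277) = 1600/4277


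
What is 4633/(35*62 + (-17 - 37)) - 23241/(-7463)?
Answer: 83754035/15791708 ≈ 5.3037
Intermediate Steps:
4633/(35*62 + (-17 - 37)) - 23241/(-7463) = 4633/(2170 - 54) - 23241*(-1/7463) = 4633/2116 + 23241/7463 = 83754035/15791708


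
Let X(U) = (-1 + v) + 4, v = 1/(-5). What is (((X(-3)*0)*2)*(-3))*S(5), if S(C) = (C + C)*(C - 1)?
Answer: 0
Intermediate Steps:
v = -⅕ ≈ -0.20000
S(C) = 2*C*(-1 + C) (S(C) = (2*C)*(-1 + C) = 2*C*(-1 + C))
X(U) = 14/5 (X(U) = (-1 - ⅕) + 4 = -6/5 + 4 = 14/5)
(((X(-3)*0)*2)*(-3))*S(5) = ((((14/5)*0)*2)*(-3))*(2*5*(-1 + 5)) = ((0*2)*(-3))*(2*5*4) = (0*(-3))*40 = 0*40 = 0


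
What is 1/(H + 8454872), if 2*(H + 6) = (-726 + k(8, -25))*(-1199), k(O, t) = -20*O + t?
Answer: 2/18002021 ≈ 1.1110e-7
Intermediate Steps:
k(O, t) = t - 20*O
H = 1092277/2 (H = -6 + ((-726 + (-25 - 20*8))*(-1199))/2 = -6 + ((-726 + (-25 - 160))*(-1199))/2 = -6 + ((-726 - 185)*(-1199))/2 = -6 + (-911*(-1199))/2 = -6 + (1/2)*1092289 = -6 + 1092289/2 = 1092277/2 ≈ 5.4614e+5)
1/(H + 8454872) = 1/(1092277/2 + 8454872) = 1/(18002021/2) = 2/18002021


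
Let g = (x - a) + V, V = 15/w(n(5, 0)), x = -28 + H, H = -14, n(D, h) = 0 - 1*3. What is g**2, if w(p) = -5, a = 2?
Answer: 2209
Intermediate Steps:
n(D, h) = -3 (n(D, h) = 0 - 3 = -3)
x = -42 (x = -28 - 14 = -42)
V = -3 (V = 15/(-5) = 15*(-1/5) = -3)
g = -47 (g = (-42 - 1*2) - 3 = (-42 - 2) - 3 = -44 - 3 = -47)
g**2 = (-47)**2 = 2209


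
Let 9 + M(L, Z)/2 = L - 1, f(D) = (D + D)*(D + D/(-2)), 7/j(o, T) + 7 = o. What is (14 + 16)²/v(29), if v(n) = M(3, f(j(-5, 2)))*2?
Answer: -225/7 ≈ -32.143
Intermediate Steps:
j(o, T) = 7/(-7 + o)
f(D) = D² (f(D) = (2*D)*(D + D*(-½)) = (2*D)*(D - D/2) = (2*D)*(D/2) = D²)
M(L, Z) = -20 + 2*L (M(L, Z) = -18 + 2*(L - 1) = -18 + 2*(-1 + L) = -18 + (-2 + 2*L) = -20 + 2*L)
v(n) = -28 (v(n) = (-20 + 2*3)*2 = (-20 + 6)*2 = -14*2 = -28)
(14 + 16)²/v(29) = (14 + 16)²/(-28) = 30²*(-1/28) = 900*(-1/28) = -225/7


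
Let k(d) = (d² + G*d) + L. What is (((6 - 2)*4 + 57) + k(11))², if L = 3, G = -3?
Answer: 26896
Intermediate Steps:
k(d) = 3 + d² - 3*d (k(d) = (d² - 3*d) + 3 = 3 + d² - 3*d)
(((6 - 2)*4 + 57) + k(11))² = (((6 - 2)*4 + 57) + (3 + 11² - 3*11))² = ((4*4 + 57) + (3 + 121 - 33))² = ((16 + 57) + 91)² = (73 + 91)² = 164² = 26896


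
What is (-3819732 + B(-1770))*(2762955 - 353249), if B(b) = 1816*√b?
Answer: -9204431118792 + 4376026096*I*√1770 ≈ -9.2044e+12 + 1.8411e+11*I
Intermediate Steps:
(-3819732 + B(-1770))*(2762955 - 353249) = (-3819732 + 1816*√(-1770))*(2762955 - 353249) = (-3819732 + 1816*(I*√1770))*2409706 = (-3819732 + 1816*I*√1770)*2409706 = -9204431118792 + 4376026096*I*√1770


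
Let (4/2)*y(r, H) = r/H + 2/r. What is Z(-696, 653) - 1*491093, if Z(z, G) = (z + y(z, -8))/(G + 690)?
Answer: -459038831845/934728 ≈ -4.9109e+5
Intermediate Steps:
y(r, H) = 1/r + r/(2*H) (y(r, H) = (r/H + 2/r)/2 = (2/r + r/H)/2 = 1/r + r/(2*H))
Z(z, G) = (1/z + 15*z/16)/(690 + G) (Z(z, G) = (z + (1/z + (1/2)*z/(-8)))/(G + 690) = (z + (1/z + (1/2)*z*(-1/8)))/(690 + G) = (z + (1/z - z/16))/(690 + G) = (1/z + 15*z/16)/(690 + G))
Z(-696, 653) - 1*491093 = (1/16)*(16 + 15*(-696)**2)/(-696*(690 + 653)) - 1*491093 = (1/16)*(-1/696)*(16 + 15*484416)/1343 - 491093 = (1/16)*(-1/696)*(1/1343)*(16 + 7266240) - 491093 = (1/16)*(-1/696)*(1/1343)*7266256 - 491093 = -454141/934728 - 491093 = -459038831845/934728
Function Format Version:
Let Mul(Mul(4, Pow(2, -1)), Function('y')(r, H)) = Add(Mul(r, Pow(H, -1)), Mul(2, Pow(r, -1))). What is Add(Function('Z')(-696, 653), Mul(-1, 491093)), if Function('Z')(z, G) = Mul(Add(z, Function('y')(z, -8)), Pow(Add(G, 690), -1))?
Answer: Rational(-459038831845, 934728) ≈ -4.9109e+5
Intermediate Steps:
Function('y')(r, H) = Add(Pow(r, -1), Mul(Rational(1, 2), r, Pow(H, -1))) (Function('y')(r, H) = Mul(Rational(1, 2), Add(Mul(r, Pow(H, -1)), Mul(2, Pow(r, -1)))) = Mul(Rational(1, 2), Add(Mul(2, Pow(r, -1)), Mul(r, Pow(H, -1)))) = Add(Pow(r, -1), Mul(Rational(1, 2), r, Pow(H, -1))))
Function('Z')(z, G) = Mul(Pow(Add(690, G), -1), Add(Pow(z, -1), Mul(Rational(15, 16), z))) (Function('Z')(z, G) = Mul(Add(z, Add(Pow(z, -1), Mul(Rational(1, 2), z, Pow(-8, -1)))), Pow(Add(G, 690), -1)) = Mul(Add(z, Add(Pow(z, -1), Mul(Rational(1, 2), z, Rational(-1, 8)))), Pow(Add(690, G), -1)) = Mul(Add(z, Add(Pow(z, -1), Mul(Rational(-1, 16), z))), Pow(Add(690, G), -1)) = Mul(Add(Pow(z, -1), Mul(Rational(15, 16), z)), Pow(Add(690, G), -1)) = Mul(Pow(Add(690, G), -1), Add(Pow(z, -1), Mul(Rational(15, 16), z))))
Add(Function('Z')(-696, 653), Mul(-1, 491093)) = Add(Mul(Rational(1, 16), Pow(-696, -1), Pow(Add(690, 653), -1), Add(16, Mul(15, Pow(-696, 2)))), Mul(-1, 491093)) = Add(Mul(Rational(1, 16), Rational(-1, 696), Pow(1343, -1), Add(16, Mul(15, 484416))), -491093) = Add(Mul(Rational(1, 16), Rational(-1, 696), Rational(1, 1343), Add(16, 7266240)), -491093) = Add(Mul(Rational(1, 16), Rational(-1, 696), Rational(1, 1343), 7266256), -491093) = Add(Rational(-454141, 934728), -491093) = Rational(-459038831845, 934728)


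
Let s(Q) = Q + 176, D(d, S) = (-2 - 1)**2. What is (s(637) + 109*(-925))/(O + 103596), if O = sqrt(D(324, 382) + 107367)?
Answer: -215850899/223583830 + 25003*sqrt(6711)/670751490 ≈ -0.96236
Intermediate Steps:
D(d, S) = 9 (D(d, S) = (-3)**2 = 9)
s(Q) = 176 + Q
O = 4*sqrt(6711) (O = sqrt(9 + 107367) = sqrt(107376) = 4*sqrt(6711) ≈ 327.68)
(s(637) + 109*(-925))/(O + 103596) = ((176 + 637) + 109*(-925))/(4*sqrt(6711) + 103596) = (813 - 100825)/(103596 + 4*sqrt(6711)) = -100012/(103596 + 4*sqrt(6711))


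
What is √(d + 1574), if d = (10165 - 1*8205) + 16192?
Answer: √19726 ≈ 140.45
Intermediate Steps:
d = 18152 (d = (10165 - 8205) + 16192 = 1960 + 16192 = 18152)
√(d + 1574) = √(18152 + 1574) = √19726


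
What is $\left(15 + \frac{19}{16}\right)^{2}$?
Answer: $\frac{67081}{256} \approx 262.04$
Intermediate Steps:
$\left(15 + \frac{19}{16}\right)^{2} = \left(\frac{259}{16}\right)^{2} = \frac{67081}{256}$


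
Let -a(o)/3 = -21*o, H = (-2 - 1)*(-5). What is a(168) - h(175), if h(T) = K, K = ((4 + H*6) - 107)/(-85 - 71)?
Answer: 127007/12 ≈ 10584.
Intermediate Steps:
H = 15 (H = -3*(-5) = 15)
K = 1/12 (K = ((4 + 15*6) - 107)/(-85 - 71) = ((4 + 90) - 107)/(-156) = (94 - 107)*(-1/156) = -13*(-1/156) = 1/12 ≈ 0.083333)
h(T) = 1/12
a(o) = 63*o (a(o) = -(-63)*o = 63*o)
a(168) - h(175) = 63*168 - 1*1/12 = 10584 - 1/12 = 127007/12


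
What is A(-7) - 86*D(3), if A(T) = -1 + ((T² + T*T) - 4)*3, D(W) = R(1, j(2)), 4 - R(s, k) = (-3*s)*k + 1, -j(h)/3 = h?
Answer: 1571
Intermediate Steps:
j(h) = -3*h
R(s, k) = 3 + 3*k*s (R(s, k) = 4 - ((-3*s)*k + 1) = 4 - (-3*k*s + 1) = 4 - (1 - 3*k*s) = 4 + (-1 + 3*k*s) = 3 + 3*k*s)
D(W) = -15 (D(W) = 3 + 3*(-3*2)*1 = 3 + 3*(-6)*1 = 3 - 18 = -15)
A(T) = -13 + 6*T² (A(T) = -1 + ((T² + T²) - 4)*3 = -1 + (2*T² - 4)*3 = -1 + (-4 + 2*T²)*3 = -1 + (-12 + 6*T²) = -13 + 6*T²)
A(-7) - 86*D(3) = (-13 + 6*(-7)²) - 86*(-15) = (-13 + 6*49) + 1290 = (-13 + 294) + 1290 = 281 + 1290 = 1571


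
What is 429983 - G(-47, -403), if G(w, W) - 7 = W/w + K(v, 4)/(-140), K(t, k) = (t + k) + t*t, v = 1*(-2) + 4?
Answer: 282918613/658 ≈ 4.2997e+5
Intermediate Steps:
v = 2 (v = -2 + 4 = 2)
K(t, k) = k + t + t² (K(t, k) = (k + t) + t² = k + t + t²)
G(w, W) = 97/14 + W/w (G(w, W) = 7 + (W/w + (4 + 2 + 2²)/(-140)) = 7 + (W/w + (4 + 2 + 4)*(-1/140)) = 7 + (W/w + 10*(-1/140)) = 7 + (W/w - 1/14) = 7 + (-1/14 + W/w) = 97/14 + W/w)
429983 - G(-47, -403) = 429983 - (97/14 - 403/(-47)) = 429983 - (97/14 - 403*(-1/47)) = 429983 - (97/14 + 403/47) = 429983 - 1*10201/658 = 429983 - 10201/658 = 282918613/658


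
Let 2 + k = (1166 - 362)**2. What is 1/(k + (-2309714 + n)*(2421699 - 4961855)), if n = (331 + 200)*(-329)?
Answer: 1/6310797234842 ≈ 1.5846e-13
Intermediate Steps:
n = -174699 (n = 531*(-329) = -174699)
k = 646414 (k = -2 + (1166 - 362)**2 = -2 + 804**2 = -2 + 646416 = 646414)
1/(k + (-2309714 + n)*(2421699 - 4961855)) = 1/(646414 + (-2309714 - 174699)*(2421699 - 4961855)) = 1/(646414 - 2484413*(-2540156)) = 1/(646414 + 6310796588428) = 1/6310797234842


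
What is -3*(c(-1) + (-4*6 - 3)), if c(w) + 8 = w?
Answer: 108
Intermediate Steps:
c(w) = -8 + w
-3*(c(-1) + (-4*6 - 3)) = -3*((-8 - 1) + (-4*6 - 3)) = -3*(-9 + (-24 - 3)) = -3*(-9 - 27) = -3*(-36) = 108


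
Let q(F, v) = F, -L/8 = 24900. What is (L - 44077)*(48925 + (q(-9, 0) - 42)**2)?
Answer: -12535090702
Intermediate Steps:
L = -199200 (L = -8*24900 = -199200)
(L - 44077)*(48925 + (q(-9, 0) - 42)**2) = (-199200 - 44077)*(48925 + (-9 - 42)**2) = -243277*(48925 + (-51)**2) = -243277*(48925 + 2601) = -243277*51526 = -12535090702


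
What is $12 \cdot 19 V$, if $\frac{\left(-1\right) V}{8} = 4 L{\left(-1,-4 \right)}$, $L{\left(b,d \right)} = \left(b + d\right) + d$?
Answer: $65664$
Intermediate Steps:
$L{\left(b,d \right)} = b + 2 d$
$V = 288$ ($V = - 8 \cdot 4 \left(-1 + 2 \left(-4\right)\right) = - 8 \cdot 4 \left(-1 - 8\right) = - 8 \cdot 4 \left(-9\right) = \left(-8\right) \left(-36\right) = 288$)
$12 \cdot 19 V = 12 \cdot 19 \cdot 288 = 228 \cdot 288 = 65664$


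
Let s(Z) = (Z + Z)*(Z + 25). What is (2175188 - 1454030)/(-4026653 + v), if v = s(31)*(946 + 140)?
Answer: -721158/256061 ≈ -2.8164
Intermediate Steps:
s(Z) = 2*Z*(25 + Z) (s(Z) = (2*Z)*(25 + Z) = 2*Z*(25 + Z))
v = 3770592 (v = (2*31*(25 + 31))*(946 + 140) = (2*31*56)*1086 = 3472*1086 = 3770592)
(2175188 - 1454030)/(-4026653 + v) = (2175188 - 1454030)/(-4026653 + 3770592) = 721158/(-256061) = 721158*(-1/256061) = -721158/256061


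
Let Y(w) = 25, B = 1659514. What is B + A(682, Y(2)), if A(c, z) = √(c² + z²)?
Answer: 1659514 + √465749 ≈ 1.6602e+6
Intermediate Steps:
B + A(682, Y(2)) = 1659514 + √(682² + 25²) = 1659514 + √(465124 + 625) = 1659514 + √465749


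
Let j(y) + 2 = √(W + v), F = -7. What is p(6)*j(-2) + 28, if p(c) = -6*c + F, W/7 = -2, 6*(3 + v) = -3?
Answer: 114 - 43*I*√70/2 ≈ 114.0 - 179.88*I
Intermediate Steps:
v = -7/2 (v = -3 + (⅙)*(-3) = -3 - ½ = -7/2 ≈ -3.5000)
W = -14 (W = 7*(-2) = -14)
p(c) = -7 - 6*c (p(c) = -6*c - 7 = -7 - 6*c)
j(y) = -2 + I*√70/2 (j(y) = -2 + √(-14 - 7/2) = -2 + √(-35/2) = -2 + I*√70/2)
p(6)*j(-2) + 28 = (-7 - 6*6)*(-2 + I*√70/2) + 28 = (-7 - 36)*(-2 + I*√70/2) + 28 = -43*(-2 + I*√70/2) + 28 = (86 - 43*I*√70/2) + 28 = 114 - 43*I*√70/2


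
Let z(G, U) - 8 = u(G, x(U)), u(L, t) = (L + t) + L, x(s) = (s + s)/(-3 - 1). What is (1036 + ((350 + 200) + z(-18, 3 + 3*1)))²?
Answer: 2418025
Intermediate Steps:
x(s) = -s/2 (x(s) = (2*s)/(-4) = (2*s)*(-¼) = -s/2)
u(L, t) = t + 2*L
z(G, U) = 8 + 2*G - U/2 (z(G, U) = 8 + (-U/2 + 2*G) = 8 + (2*G - U/2) = 8 + 2*G - U/2)
(1036 + ((350 + 200) + z(-18, 3 + 3*1)))² = (1036 + ((350 + 200) + (8 + 2*(-18) - (3 + 3*1)/2)))² = (1036 + (550 + (8 - 36 - (3 + 3)/2)))² = (1036 + (550 + (8 - 36 - ½*6)))² = (1036 + (550 + (8 - 36 - 3)))² = (1036 + (550 - 31))² = (1036 + 519)² = 1555² = 2418025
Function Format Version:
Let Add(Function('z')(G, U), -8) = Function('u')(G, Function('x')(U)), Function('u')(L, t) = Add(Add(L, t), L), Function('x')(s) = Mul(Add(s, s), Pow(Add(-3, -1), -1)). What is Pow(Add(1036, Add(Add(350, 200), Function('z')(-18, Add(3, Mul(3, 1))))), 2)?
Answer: 2418025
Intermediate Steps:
Function('x')(s) = Mul(Rational(-1, 2), s) (Function('x')(s) = Mul(Mul(2, s), Pow(-4, -1)) = Mul(Mul(2, s), Rational(-1, 4)) = Mul(Rational(-1, 2), s))
Function('u')(L, t) = Add(t, Mul(2, L))
Function('z')(G, U) = Add(8, Mul(2, G), Mul(Rational(-1, 2), U)) (Function('z')(G, U) = Add(8, Add(Mul(Rational(-1, 2), U), Mul(2, G))) = Add(8, Add(Mul(2, G), Mul(Rational(-1, 2), U))) = Add(8, Mul(2, G), Mul(Rational(-1, 2), U)))
Pow(Add(1036, Add(Add(350, 200), Function('z')(-18, Add(3, Mul(3, 1))))), 2) = Pow(Add(1036, Add(Add(350, 200), Add(8, Mul(2, -18), Mul(Rational(-1, 2), Add(3, Mul(3, 1)))))), 2) = Pow(Add(1036, Add(550, Add(8, -36, Mul(Rational(-1, 2), Add(3, 3))))), 2) = Pow(Add(1036, Add(550, Add(8, -36, Mul(Rational(-1, 2), 6)))), 2) = Pow(Add(1036, Add(550, Add(8, -36, -3))), 2) = Pow(Add(1036, Add(550, -31)), 2) = Pow(Add(1036, 519), 2) = Pow(1555, 2) = 2418025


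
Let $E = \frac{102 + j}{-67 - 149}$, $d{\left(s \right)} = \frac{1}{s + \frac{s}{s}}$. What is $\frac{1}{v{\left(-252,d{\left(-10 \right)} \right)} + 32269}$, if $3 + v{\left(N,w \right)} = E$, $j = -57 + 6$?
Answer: $\frac{72}{2323135} \approx 3.0993 \cdot 10^{-5}$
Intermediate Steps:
$d{\left(s \right)} = \frac{1}{1 + s}$ ($d{\left(s \right)} = \frac{1}{s + 1} = \frac{1}{1 + s}$)
$j = -51$
$E = - \frac{17}{72}$ ($E = \frac{102 - 51}{-67 - 149} = \frac{51}{-216} = 51 \left(- \frac{1}{216}\right) = - \frac{17}{72} \approx -0.23611$)
$v{\left(N,w \right)} = - \frac{233}{72}$ ($v{\left(N,w \right)} = -3 - \frac{17}{72} = - \frac{233}{72}$)
$\frac{1}{v{\left(-252,d{\left(-10 \right)} \right)} + 32269} = \frac{1}{- \frac{233}{72} + 32269} = \frac{1}{\frac{2323135}{72}} = \frac{72}{2323135}$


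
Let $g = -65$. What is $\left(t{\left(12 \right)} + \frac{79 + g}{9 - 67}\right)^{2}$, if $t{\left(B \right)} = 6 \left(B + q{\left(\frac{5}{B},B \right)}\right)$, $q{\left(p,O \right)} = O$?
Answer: $\frac{17380561}{841} \approx 20667.0$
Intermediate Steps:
$t{\left(B \right)} = 12 B$ ($t{\left(B \right)} = 6 \left(B + B\right) = 6 \cdot 2 B = 12 B$)
$\left(t{\left(12 \right)} + \frac{79 + g}{9 - 67}\right)^{2} = \left(12 \cdot 12 + \frac{79 - 65}{9 - 67}\right)^{2} = \left(144 + \frac{14}{-58}\right)^{2} = \left(144 + 14 \left(- \frac{1}{58}\right)\right)^{2} = \left(144 - \frac{7}{29}\right)^{2} = \left(\frac{4169}{29}\right)^{2} = \frac{17380561}{841}$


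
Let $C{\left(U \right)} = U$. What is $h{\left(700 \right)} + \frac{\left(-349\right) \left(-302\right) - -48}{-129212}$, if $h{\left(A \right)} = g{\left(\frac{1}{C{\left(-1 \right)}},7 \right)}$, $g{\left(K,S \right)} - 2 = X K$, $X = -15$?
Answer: $\frac{1045579}{64606} \approx 16.184$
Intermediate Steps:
$g{\left(K,S \right)} = 2 - 15 K$
$h{\left(A \right)} = 17$ ($h{\left(A \right)} = 2 - \frac{15}{-1} = 2 - -15 = 2 + 15 = 17$)
$h{\left(700 \right)} + \frac{\left(-349\right) \left(-302\right) - -48}{-129212} = 17 + \frac{\left(-349\right) \left(-302\right) - -48}{-129212} = 17 + \left(105398 + 48\right) \left(- \frac{1}{129212}\right) = 17 + 105446 \left(- \frac{1}{129212}\right) = 17 - \frac{52723}{64606} = \frac{1045579}{64606}$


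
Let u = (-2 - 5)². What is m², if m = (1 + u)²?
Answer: 6250000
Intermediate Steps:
u = 49 (u = (-7)² = 49)
m = 2500 (m = (1 + 49)² = 50² = 2500)
m² = 2500² = 6250000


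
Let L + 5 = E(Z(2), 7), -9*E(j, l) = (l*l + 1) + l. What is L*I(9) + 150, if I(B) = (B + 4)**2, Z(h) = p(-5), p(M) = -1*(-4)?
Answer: -5296/3 ≈ -1765.3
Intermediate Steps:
p(M) = 4
Z(h) = 4
I(B) = (4 + B)**2
E(j, l) = -1/9 - l/9 - l**2/9 (E(j, l) = -((l*l + 1) + l)/9 = -((l**2 + 1) + l)/9 = -((1 + l**2) + l)/9 = -(1 + l + l**2)/9 = -1/9 - l/9 - l**2/9)
L = -34/3 (L = -5 + (-1/9 - 1/9*7 - 1/9*7**2) = -5 + (-1/9 - 7/9 - 1/9*49) = -5 + (-1/9 - 7/9 - 49/9) = -5 - 19/3 = -34/3 ≈ -11.333)
L*I(9) + 150 = -34*(4 + 9)**2/3 + 150 = -34/3*13**2 + 150 = -34/3*169 + 150 = -5746/3 + 150 = -5296/3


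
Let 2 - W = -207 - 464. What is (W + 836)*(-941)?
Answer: -1419969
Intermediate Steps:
W = 673 (W = 2 - (-207 - 464) = 2 - 1*(-671) = 2 + 671 = 673)
(W + 836)*(-941) = (673 + 836)*(-941) = 1509*(-941) = -1419969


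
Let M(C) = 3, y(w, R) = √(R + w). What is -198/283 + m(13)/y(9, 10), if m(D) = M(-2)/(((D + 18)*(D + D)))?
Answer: -198/283 + 3*√19/15314 ≈ -0.69879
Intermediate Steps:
m(D) = 3/(2*D*(18 + D)) (m(D) = 3/(((D + 18)*(D + D))) = 3/(((18 + D)*(2*D))) = 3/((2*D*(18 + D))) = 3*(1/(2*D*(18 + D))) = 3/(2*D*(18 + D)))
-198/283 + m(13)/y(9, 10) = -198/283 + ((3/2)/(13*(18 + 13)))/(√(10 + 9)) = -198*1/283 + ((3/2)*(1/13)/31)/(√19) = -198/283 + ((3/2)*(1/13)*(1/31))*(√19/19) = -198/283 + 3*(√19/19)/806 = -198/283 + 3*√19/15314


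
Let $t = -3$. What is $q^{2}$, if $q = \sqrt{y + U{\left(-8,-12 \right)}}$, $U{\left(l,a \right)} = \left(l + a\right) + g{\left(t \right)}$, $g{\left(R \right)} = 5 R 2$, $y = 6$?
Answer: $-44$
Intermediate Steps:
$g{\left(R \right)} = 10 R$
$U{\left(l,a \right)} = -30 + a + l$ ($U{\left(l,a \right)} = \left(l + a\right) + 10 \left(-3\right) = \left(a + l\right) - 30 = -30 + a + l$)
$q = 2 i \sqrt{11}$ ($q = \sqrt{6 - 50} = \sqrt{-44} = 2 i \sqrt{11} \approx 6.6332 i$)
$q^{2} = \left(2 i \sqrt{11}\right)^{2} = -44$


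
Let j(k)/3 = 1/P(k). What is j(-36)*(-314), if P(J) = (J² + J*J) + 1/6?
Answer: -5652/15553 ≈ -0.36340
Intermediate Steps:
P(J) = ⅙ + 2*J² (P(J) = (J² + J²) + ⅙ = 2*J² + ⅙ = ⅙ + 2*J²)
j(k) = 3/(⅙ + 2*k²)
j(-36)*(-314) = (18/(1 + 12*(-36)²))*(-314) = (18/(1 + 12*1296))*(-314) = (18/(1 + 15552))*(-314) = (18/15553)*(-314) = -5652/15553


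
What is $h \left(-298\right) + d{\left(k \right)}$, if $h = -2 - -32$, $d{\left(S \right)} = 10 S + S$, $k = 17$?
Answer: $-8753$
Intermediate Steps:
$d{\left(S \right)} = 11 S$
$h = 30$ ($h = -2 + 32 = 30$)
$h \left(-298\right) + d{\left(k \right)} = 30 \left(-298\right) + 11 \cdot 17 = -8940 + 187 = -8753$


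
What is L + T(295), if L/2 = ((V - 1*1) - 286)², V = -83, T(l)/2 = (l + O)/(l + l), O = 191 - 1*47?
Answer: 80771439/295 ≈ 2.7380e+5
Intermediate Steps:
O = 144 (O = 191 - 47 = 144)
T(l) = (144 + l)/l (T(l) = 2*((l + 144)/(l + l)) = 2*((144 + l)/((2*l))) = 2*((144 + l)*(1/(2*l))) = 2*((144 + l)/(2*l)) = (144 + l)/l)
L = 273800 (L = 2*((-83 - 1*1) - 286)² = 2*((-83 - 1) - 286)² = 2*(-84 - 286)² = 2*(-370)² = 2*136900 = 273800)
L + T(295) = 273800 + (144 + 295)/295 = 273800 + (1/295)*439 = 273800 + 439/295 = 80771439/295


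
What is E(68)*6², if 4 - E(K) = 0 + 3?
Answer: 36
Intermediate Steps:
E(K) = 1 (E(K) = 4 - (0 + 3) = 4 - 1*3 = 4 - 3 = 1)
E(68)*6² = 1*6² = 1*36 = 36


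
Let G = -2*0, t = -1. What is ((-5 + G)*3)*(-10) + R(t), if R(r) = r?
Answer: 149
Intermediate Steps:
G = 0
((-5 + G)*3)*(-10) + R(t) = ((-5 + 0)*3)*(-10) - 1 = -5*3*(-10) - 1 = -15*(-10) - 1 = 150 - 1 = 149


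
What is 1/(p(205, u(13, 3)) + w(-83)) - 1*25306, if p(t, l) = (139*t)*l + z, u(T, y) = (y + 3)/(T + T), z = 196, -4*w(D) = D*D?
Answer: -6644722898/262575 ≈ -25306.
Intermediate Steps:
w(D) = -D**2/4 (w(D) = -D*D/4 = -D**2/4)
u(T, y) = (3 + y)/(2*T) (u(T, y) = (3 + y)/((2*T)) = (3 + y)*(1/(2*T)) = (3 + y)/(2*T))
p(t, l) = 196 + 139*l*t (p(t, l) = (139*t)*l + 196 = 139*l*t + 196 = 196 + 139*l*t)
1/(p(205, u(13, 3)) + w(-83)) - 1*25306 = 1/((196 + 139*((1/2)*(3 + 3)/13)*205) - 1/4*(-83)**2) - 1*25306 = 1/((196 + 139*((1/2)*(1/13)*6)*205) - 1/4*6889) - 25306 = 1/((196 + 139*(3/13)*205) - 6889/4) - 25306 = 1/((196 + 85485/13) - 6889/4) - 25306 = 1/(88033/13 - 6889/4) - 25306 = 1/(262575/52) - 25306 = 52/262575 - 25306 = -6644722898/262575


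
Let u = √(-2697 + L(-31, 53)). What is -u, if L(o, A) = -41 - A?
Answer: -I*√2791 ≈ -52.83*I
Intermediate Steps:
u = I*√2791 (u = √(-2697 + (-41 - 1*53)) = √(-2697 + (-41 - 53)) = √(-2697 - 94) = √(-2791) = I*√2791 ≈ 52.83*I)
-u = -I*√2791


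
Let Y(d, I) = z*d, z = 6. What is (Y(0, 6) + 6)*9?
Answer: 54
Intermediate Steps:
Y(d, I) = 6*d
(Y(0, 6) + 6)*9 = (6*0 + 6)*9 = (0 + 6)*9 = 6*9 = 54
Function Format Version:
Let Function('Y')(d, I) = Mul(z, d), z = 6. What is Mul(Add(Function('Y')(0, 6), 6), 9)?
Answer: 54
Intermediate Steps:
Function('Y')(d, I) = Mul(6, d)
Mul(Add(Function('Y')(0, 6), 6), 9) = Mul(Add(Mul(6, 0), 6), 9) = Mul(Add(0, 6), 9) = Mul(6, 9) = 54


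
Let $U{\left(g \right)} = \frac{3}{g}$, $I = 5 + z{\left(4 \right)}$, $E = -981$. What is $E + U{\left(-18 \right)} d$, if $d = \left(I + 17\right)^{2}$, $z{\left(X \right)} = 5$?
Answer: $- \frac{2205}{2} \approx -1102.5$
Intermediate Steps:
$I = 10$ ($I = 5 + 5 = 10$)
$d = 729$ ($d = \left(10 + 17\right)^{2} = 27^{2} = 729$)
$E + U{\left(-18 \right)} d = -981 + \frac{3}{-18} \cdot 729 = -981 + 3 \left(- \frac{1}{18}\right) 729 = -981 - \frac{243}{2} = - \frac{2205}{2}$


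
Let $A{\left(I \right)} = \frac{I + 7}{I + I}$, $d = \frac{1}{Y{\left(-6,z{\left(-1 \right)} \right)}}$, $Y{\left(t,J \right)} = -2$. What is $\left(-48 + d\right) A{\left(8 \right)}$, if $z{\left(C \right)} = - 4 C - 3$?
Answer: $- \frac{1455}{32} \approx -45.469$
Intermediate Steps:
$z{\left(C \right)} = -3 - 4 C$
$d = - \frac{1}{2}$ ($d = \frac{1}{-2} = - \frac{1}{2} \approx -0.5$)
$A{\left(I \right)} = \frac{7 + I}{2 I}$
$\left(-48 + d\right) A{\left(8 \right)} = \left(-48 - \frac{1}{2}\right) \frac{7 + 8}{2 \cdot 8} = - \frac{97 \cdot \frac{1}{2} \cdot \frac{1}{8} \cdot 15}{2} = \left(- \frac{97}{2}\right) \frac{15}{16} = - \frac{1455}{32}$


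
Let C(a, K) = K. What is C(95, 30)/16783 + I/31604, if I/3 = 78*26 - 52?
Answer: 25109436/132602483 ≈ 0.18936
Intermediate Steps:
I = 5928 (I = 3*(78*26 - 52) = 3*(2028 - 52) = 3*1976 = 5928)
C(95, 30)/16783 + I/31604 = 30/16783 + 5928/31604 = 30*(1/16783) + 5928*(1/31604) = 30/16783 + 1482/7901 = 25109436/132602483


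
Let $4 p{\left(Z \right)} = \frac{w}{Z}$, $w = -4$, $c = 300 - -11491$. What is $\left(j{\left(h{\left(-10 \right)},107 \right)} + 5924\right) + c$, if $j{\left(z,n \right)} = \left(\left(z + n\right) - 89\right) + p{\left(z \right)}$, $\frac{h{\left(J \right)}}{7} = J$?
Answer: $\frac{1236411}{70} \approx 17663.0$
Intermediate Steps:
$c = 11791$ ($c = 300 + 11491 = 11791$)
$h{\left(J \right)} = 7 J$
$p{\left(Z \right)} = - \frac{1}{Z}$ ($p{\left(Z \right)} = \frac{\left(-4\right) \frac{1}{Z}}{4} = - \frac{1}{Z}$)
$j{\left(z,n \right)} = -89 + n + z - \frac{1}{z}$ ($j{\left(z,n \right)} = \left(\left(z + n\right) - 89\right) - \frac{1}{z} = \left(\left(n + z\right) - 89\right) - \frac{1}{z} = \left(-89 + n + z\right) - \frac{1}{z} = -89 + n + z - \frac{1}{z}$)
$\left(j{\left(h{\left(-10 \right)},107 \right)} + 5924\right) + c = \left(\left(-89 + 107 + 7 \left(-10\right) - \frac{1}{7 \left(-10\right)}\right) + 5924\right) + 11791 = \left(\left(-89 + 107 - 70 - \frac{1}{-70}\right) + 5924\right) + 11791 = \left(\left(-89 + 107 - 70 - - \frac{1}{70}\right) + 5924\right) + 11791 = \left(\left(-89 + 107 - 70 + \frac{1}{70}\right) + 5924\right) + 11791 = \left(- \frac{3639}{70} + 5924\right) + 11791 = \frac{411041}{70} + 11791 = \frac{1236411}{70}$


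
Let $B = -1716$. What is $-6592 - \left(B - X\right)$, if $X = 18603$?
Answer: $13727$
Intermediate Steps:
$-6592 - \left(B - X\right) = -6592 + \left(18603 - -1716\right) = -6592 + \left(18603 + 1716\right) = -6592 + 20319 = 13727$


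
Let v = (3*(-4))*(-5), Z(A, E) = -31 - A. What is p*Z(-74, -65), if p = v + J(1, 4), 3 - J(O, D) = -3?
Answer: 2838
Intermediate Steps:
J(O, D) = 6 (J(O, D) = 3 - 1*(-3) = 3 + 3 = 6)
v = 60 (v = -12*(-5) = 60)
p = 66 (p = 60 + 6 = 66)
p*Z(-74, -65) = 66*(-31 - 1*(-74)) = 66*(-31 + 74) = 66*43 = 2838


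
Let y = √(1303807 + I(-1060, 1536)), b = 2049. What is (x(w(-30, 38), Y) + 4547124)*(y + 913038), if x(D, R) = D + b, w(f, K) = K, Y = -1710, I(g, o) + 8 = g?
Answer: 4153602513018 + 4549211*√1302739 ≈ 4.1588e+12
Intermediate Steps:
I(g, o) = -8 + g
x(D, R) = 2049 + D (x(D, R) = D + 2049 = 2049 + D)
y = √1302739 (y = √(1303807 + (-8 - 1060)) = √(1303807 - 1068) = √1302739 ≈ 1141.4)
(x(w(-30, 38), Y) + 4547124)*(y + 913038) = ((2049 + 38) + 4547124)*(√1302739 + 913038) = (2087 + 4547124)*(913038 + √1302739) = 4549211*(913038 + √1302739) = 4153602513018 + 4549211*√1302739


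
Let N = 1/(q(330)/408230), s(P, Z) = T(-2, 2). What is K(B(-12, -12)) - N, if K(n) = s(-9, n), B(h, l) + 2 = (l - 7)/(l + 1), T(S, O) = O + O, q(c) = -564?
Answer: 205243/282 ≈ 727.81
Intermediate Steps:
T(S, O) = 2*O
s(P, Z) = 4 (s(P, Z) = 2*2 = 4)
B(h, l) = -2 + (-7 + l)/(1 + l) (B(h, l) = -2 + (l - 7)/(l + 1) = -2 + (-7 + l)/(1 + l))
K(n) = 4
N = -204115/282 (N = 1/(-564/408230) = 1/(-564*1/408230) = 1/(-282/204115) = -204115/282 ≈ -723.81)
K(B(-12, -12)) - N = 4 - 1*(-204115/282) = 4 + 204115/282 = 205243/282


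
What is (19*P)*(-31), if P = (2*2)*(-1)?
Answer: 2356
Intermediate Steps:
P = -4 (P = 4*(-1) = -4)
(19*P)*(-31) = (19*(-4))*(-31) = -76*(-31) = 2356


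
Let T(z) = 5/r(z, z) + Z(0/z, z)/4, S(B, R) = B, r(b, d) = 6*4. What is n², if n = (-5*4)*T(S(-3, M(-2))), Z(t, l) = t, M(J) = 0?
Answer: 625/36 ≈ 17.361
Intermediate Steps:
r(b, d) = 24
T(z) = 5/24 (T(z) = 5/24 + (0/z)/4 = 5*(1/24) + 0*(¼) = 5/24 + 0 = 5/24)
n = -25/6 (n = -5*4*(5/24) = -20*5/24 = -25/6 ≈ -4.1667)
n² = (-25/6)² = 625/36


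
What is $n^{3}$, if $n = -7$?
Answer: $-343$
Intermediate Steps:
$n^{3} = \left(-7\right)^{3} = -343$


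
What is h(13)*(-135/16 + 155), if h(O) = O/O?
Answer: 2345/16 ≈ 146.56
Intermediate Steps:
h(O) = 1
h(13)*(-135/16 + 155) = 1*(-135/16 + 155) = 1*(2345/16) = 2345/16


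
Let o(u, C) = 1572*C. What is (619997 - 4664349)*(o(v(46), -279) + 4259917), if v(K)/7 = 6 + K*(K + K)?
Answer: -15454799583808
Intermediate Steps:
v(K) = 42 + 14*K² (v(K) = 7*(6 + K*(K + K)) = 7*(6 + K*(2*K)) = 7*(6 + 2*K²) = 42 + 14*K²)
(619997 - 4664349)*(o(v(46), -279) + 4259917) = (619997 - 4664349)*(1572*(-279) + 4259917) = -4044352*(-438588 + 4259917) = -4044352*3821329 = -15454799583808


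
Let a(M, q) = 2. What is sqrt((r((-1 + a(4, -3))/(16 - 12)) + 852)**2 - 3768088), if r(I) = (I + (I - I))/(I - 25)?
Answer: I*sqrt(29816614079)/99 ≈ 1744.2*I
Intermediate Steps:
r(I) = I/(-25 + I) (r(I) = (I + 0)/(-25 + I) = I/(-25 + I))
sqrt((r((-1 + a(4, -3))/(16 - 12)) + 852)**2 - 3768088) = sqrt((((-1 + 2)/(16 - 12))/(-25 + (-1 + 2)/(16 - 12)) + 852)**2 - 3768088) = sqrt(((1/4)/(-25 + 1/4) + 852)**2 - 3768088) = sqrt(((1*(1/4))/(-25 + 1*(1/4)) + 852)**2 - 3768088) = sqrt((1/(4*(-25 + 1/4)) + 852)**2 - 3768088) = sqrt((1/(4*(-99/4)) + 852)**2 - 3768088) = sqrt(((1/4)*(-4/99) + 852)**2 - 3768088) = sqrt((-1/99 + 852)**2 - 3768088) = sqrt((84347/99)**2 - 3768088) = sqrt(7114416409/9801 - 3768088) = sqrt(-29816614079/9801) = I*sqrt(29816614079)/99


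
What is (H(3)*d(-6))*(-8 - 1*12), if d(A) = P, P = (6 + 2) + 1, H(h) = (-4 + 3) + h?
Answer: -360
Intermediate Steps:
H(h) = -1 + h
P = 9 (P = 8 + 1 = 9)
d(A) = 9
(H(3)*d(-6))*(-8 - 1*12) = ((-1 + 3)*9)*(-8 - 1*12) = (2*9)*(-8 - 12) = 18*(-20) = -360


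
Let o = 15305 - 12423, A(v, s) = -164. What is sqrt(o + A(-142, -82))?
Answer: 3*sqrt(302) ≈ 52.134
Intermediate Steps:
o = 2882
sqrt(o + A(-142, -82)) = sqrt(2882 - 164) = sqrt(2718) = 3*sqrt(302)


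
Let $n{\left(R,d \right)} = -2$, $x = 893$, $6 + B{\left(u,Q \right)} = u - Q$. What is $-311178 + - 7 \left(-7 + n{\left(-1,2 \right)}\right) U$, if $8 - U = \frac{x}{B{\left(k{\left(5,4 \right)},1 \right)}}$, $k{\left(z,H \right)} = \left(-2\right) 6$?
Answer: $-307713$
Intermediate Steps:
$k{\left(z,H \right)} = -12$
$B{\left(u,Q \right)} = -6 + u - Q$ ($B{\left(u,Q \right)} = -6 - \left(Q - u\right) = -6 + u - Q$)
$U = 55$ ($U = 8 - \frac{893}{-6 - 12 - 1} = 8 - \frac{893}{-19} = 8 - 893 \left(- \frac{1}{19}\right) = 8 - -47 = 8 + 47 = 55$)
$-311178 + - 7 \left(-7 + n{\left(-1,2 \right)}\right) U = -311178 + - 7 \left(-7 - 2\right) 55 = -311178 + \left(-7\right) \left(-9\right) 55 = -311178 + 63 \cdot 55 = -311178 + 3465 = -307713$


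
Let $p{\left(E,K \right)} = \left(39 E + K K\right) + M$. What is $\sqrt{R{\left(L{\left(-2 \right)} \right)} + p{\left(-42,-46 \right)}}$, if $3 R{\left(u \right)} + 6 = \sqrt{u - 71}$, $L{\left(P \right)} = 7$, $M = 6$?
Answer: $\frac{\sqrt{4338 + 24 i}}{3} \approx 21.955 + 0.060731 i$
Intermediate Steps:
$p{\left(E,K \right)} = 6 + K^{2} + 39 E$ ($p{\left(E,K \right)} = \left(39 E + K K\right) + 6 = \left(39 E + K^{2}\right) + 6 = \left(K^{2} + 39 E\right) + 6 = 6 + K^{2} + 39 E$)
$R{\left(u \right)} = -2 + \frac{\sqrt{-71 + u}}{3}$ ($R{\left(u \right)} = -2 + \frac{\sqrt{u - 71}}{3} = -2 + \frac{\sqrt{-71 + u}}{3}$)
$\sqrt{R{\left(L{\left(-2 \right)} \right)} + p{\left(-42,-46 \right)}} = \sqrt{\left(-2 + \frac{\sqrt{-71 + 7}}{3}\right) + \left(6 + \left(-46\right)^{2} + 39 \left(-42\right)\right)} = \sqrt{\left(-2 + \frac{\sqrt{-64}}{3}\right) + \left(6 + 2116 - 1638\right)} = \sqrt{\left(-2 + \frac{8 i}{3}\right) + 484} = \sqrt{482 + \frac{8 i}{3}}$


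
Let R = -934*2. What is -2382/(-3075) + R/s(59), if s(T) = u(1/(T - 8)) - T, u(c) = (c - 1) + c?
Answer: 50038876/1567225 ≈ 31.928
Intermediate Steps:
u(c) = -1 + 2*c (u(c) = (-1 + c) + c = -1 + 2*c)
R = -1868
s(T) = -1 - T + 2/(-8 + T) (s(T) = (-1 + 2/(T - 8)) - T = (-1 + 2/(-8 + T)) - T = -1 - T + 2/(-8 + T))
-2382/(-3075) + R/s(59) = -2382/(-3075) - 1868*(-8 + 59)/(10 - 1*59**2 + 7*59) = -2382*(-1/3075) - 1868*51/(10 - 1*3481 + 413) = 794/1025 - 1868*51/(10 - 3481 + 413) = 794/1025 - 1868/((1/51)*(-3058)) = 794/1025 - 1868/(-3058/51) = 794/1025 - 1868*(-51/3058) = 794/1025 + 47634/1529 = 50038876/1567225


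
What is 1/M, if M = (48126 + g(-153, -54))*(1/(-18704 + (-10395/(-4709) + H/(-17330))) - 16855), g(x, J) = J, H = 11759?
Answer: -508750664887/412217038684728835000 ≈ -1.2342e-9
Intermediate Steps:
M = -412217038684728835000/508750664887 (M = (48126 - 54)*(1/(-18704 + (-10395/(-4709) + 11759/(-17330))) - 16855) = 48072*(1/(-18704 + (-10395*(-1/4709) + 11759*(-1/17330))) - 16855) = 48072*(1/(-18704 + (10395/4709 - 11759/17330)) - 16855) = 48072*(1/(-18704 + 124772219/81606970) - 16855) = 48072*(1/(-1526251994661/81606970) - 16855) = 48072*(-81606970/1526251994661 - 16855) = 48072*(-25724977451618125/1526251994661) = -412217038684728835000/508750664887 ≈ -8.1025e+8)
1/M = 1/(-412217038684728835000/508750664887) = -508750664887/412217038684728835000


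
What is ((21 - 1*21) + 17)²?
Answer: 289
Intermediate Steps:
((21 - 1*21) + 17)² = ((21 - 21) + 17)² = (0 + 17)² = 17² = 289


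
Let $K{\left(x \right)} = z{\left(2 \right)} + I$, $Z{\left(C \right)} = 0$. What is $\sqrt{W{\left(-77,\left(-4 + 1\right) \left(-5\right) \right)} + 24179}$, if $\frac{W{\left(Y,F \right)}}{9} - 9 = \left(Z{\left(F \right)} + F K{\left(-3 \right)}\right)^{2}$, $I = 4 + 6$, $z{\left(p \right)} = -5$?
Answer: $\sqrt{74885} \approx 273.65$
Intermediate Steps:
$I = 10$
$K{\left(x \right)} = 5$ ($K{\left(x \right)} = -5 + 10 = 5$)
$W{\left(Y,F \right)} = 81 + 225 F^{2}$ ($W{\left(Y,F \right)} = 81 + 9 \left(0 + F 5\right)^{2} = 81 + 9 \left(0 + 5 F\right)^{2} = 81 + 9 \left(5 F\right)^{2} = 81 + 9 \cdot 25 F^{2} = 81 + 225 F^{2}$)
$\sqrt{W{\left(-77,\left(-4 + 1\right) \left(-5\right) \right)} + 24179} = \sqrt{\left(81 + 225 \left(\left(-4 + 1\right) \left(-5\right)\right)^{2}\right) + 24179} = \sqrt{\left(81 + 225 \left(\left(-3\right) \left(-5\right)\right)^{2}\right) + 24179} = \sqrt{\left(81 + 225 \cdot 15^{2}\right) + 24179} = \sqrt{\left(81 + 225 \cdot 225\right) + 24179} = \sqrt{\left(81 + 50625\right) + 24179} = \sqrt{50706 + 24179} = \sqrt{74885}$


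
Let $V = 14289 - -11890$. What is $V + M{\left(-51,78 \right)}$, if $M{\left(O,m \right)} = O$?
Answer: $26128$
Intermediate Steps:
$V = 26179$ ($V = 14289 + 11890 = 26179$)
$V + M{\left(-51,78 \right)} = 26179 - 51 = 26128$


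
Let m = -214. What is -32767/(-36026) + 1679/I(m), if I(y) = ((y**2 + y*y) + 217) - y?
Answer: 133730665/144140026 ≈ 0.92778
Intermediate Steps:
I(y) = 217 - y + 2*y**2 (I(y) = ((y**2 + y**2) + 217) - y = (2*y**2 + 217) - y = (217 + 2*y**2) - y = 217 - y + 2*y**2)
-32767/(-36026) + 1679/I(m) = -32767/(-36026) + 1679/(217 - 1*(-214) + 2*(-214)**2) = -32767*(-1/36026) + 1679/(217 + 214 + 2*45796) = 32767/36026 + 1679/(217 + 214 + 91592) = 32767/36026 + 1679/92023 = 32767/36026 + 1679*(1/92023) = 32767/36026 + 73/4001 = 133730665/144140026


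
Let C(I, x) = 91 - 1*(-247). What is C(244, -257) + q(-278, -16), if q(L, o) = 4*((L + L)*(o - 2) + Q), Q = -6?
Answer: 40346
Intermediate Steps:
C(I, x) = 338 (C(I, x) = 91 + 247 = 338)
q(L, o) = -24 + 8*L*(-2 + o) (q(L, o) = 4*((L + L)*(o - 2) - 6) = 4*((2*L)*(-2 + o) - 6) = 4*(2*L*(-2 + o) - 6) = 4*(-6 + 2*L*(-2 + o)) = -24 + 8*L*(-2 + o))
C(244, -257) + q(-278, -16) = 338 + (-24 - 16*(-278) + 8*(-278)*(-16)) = 338 + (-24 + 4448 + 35584) = 338 + 40008 = 40346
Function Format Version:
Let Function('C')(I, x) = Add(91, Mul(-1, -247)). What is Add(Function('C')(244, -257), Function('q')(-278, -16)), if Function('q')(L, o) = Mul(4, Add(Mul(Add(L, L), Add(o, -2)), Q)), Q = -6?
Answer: 40346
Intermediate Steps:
Function('C')(I, x) = 338 (Function('C')(I, x) = Add(91, 247) = 338)
Function('q')(L, o) = Add(-24, Mul(8, L, Add(-2, o))) (Function('q')(L, o) = Mul(4, Add(Mul(Add(L, L), Add(o, -2)), -6)) = Mul(4, Add(Mul(Mul(2, L), Add(-2, o)), -6)) = Mul(4, Add(Mul(2, L, Add(-2, o)), -6)) = Mul(4, Add(-6, Mul(2, L, Add(-2, o)))) = Add(-24, Mul(8, L, Add(-2, o))))
Add(Function('C')(244, -257), Function('q')(-278, -16)) = Add(338, Add(-24, Mul(-16, -278), Mul(8, -278, -16))) = Add(338, Add(-24, 4448, 35584)) = Add(338, 40008) = 40346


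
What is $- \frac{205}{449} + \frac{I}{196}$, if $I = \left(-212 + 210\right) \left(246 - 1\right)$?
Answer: $- \frac{2655}{898} \approx -2.9566$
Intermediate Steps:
$I = -490$ ($I = \left(-2\right) 245 = -490$)
$- \frac{205}{449} + \frac{I}{196} = - \frac{205}{449} - \frac{490}{196} = \left(-205\right) \frac{1}{449} - \frac{5}{2} = - \frac{205}{449} - \frac{5}{2} = - \frac{2655}{898}$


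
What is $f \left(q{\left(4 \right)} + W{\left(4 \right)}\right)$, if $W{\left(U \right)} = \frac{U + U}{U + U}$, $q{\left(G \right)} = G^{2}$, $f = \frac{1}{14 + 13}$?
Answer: $\frac{17}{27} \approx 0.62963$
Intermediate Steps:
$f = \frac{1}{27} \approx 0.037037$
$W{\left(U \right)} = 1$ ($W{\left(U \right)} = \frac{2 U}{2 U} = 2 U \frac{1}{2 U} = 1$)
$f \left(q{\left(4 \right)} + W{\left(4 \right)}\right) = \frac{4^{2} + 1}{27} = \frac{16 + 1}{27} = \frac{1}{27} \cdot 17 = \frac{17}{27}$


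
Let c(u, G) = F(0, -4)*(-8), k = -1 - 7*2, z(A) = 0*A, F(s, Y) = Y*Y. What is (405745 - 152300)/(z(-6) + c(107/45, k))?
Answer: -253445/128 ≈ -1980.0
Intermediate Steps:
F(s, Y) = Y²
z(A) = 0
k = -15 (k = -1 - 14 = -15)
c(u, G) = -128 (c(u, G) = (-4)²*(-8) = 16*(-8) = -128)
(405745 - 152300)/(z(-6) + c(107/45, k)) = (405745 - 152300)/(0 - 128) = 253445/(-128) = 253445*(-1/128) = -253445/128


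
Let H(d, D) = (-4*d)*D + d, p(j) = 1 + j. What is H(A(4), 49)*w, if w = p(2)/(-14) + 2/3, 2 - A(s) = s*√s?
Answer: 3705/7 ≈ 529.29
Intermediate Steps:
A(s) = 2 - s^(3/2) (A(s) = 2 - s*√s = 2 - s^(3/2))
H(d, D) = d - 4*D*d (H(d, D) = -4*D*d + d = d - 4*D*d)
w = 19/42 (w = (1 + 2)/(-14) + 2/3 = 3*(-1/14) + 2*(⅓) = -3/14 + ⅔ = 19/42 ≈ 0.45238)
H(A(4), 49)*w = ((2 - 4^(3/2))*(1 - 4*49))*(19/42) = ((2 - 1*8)*(1 - 196))*(19/42) = ((2 - 8)*(-195))*(19/42) = -6*(-195)*(19/42) = 1170*(19/42) = 3705/7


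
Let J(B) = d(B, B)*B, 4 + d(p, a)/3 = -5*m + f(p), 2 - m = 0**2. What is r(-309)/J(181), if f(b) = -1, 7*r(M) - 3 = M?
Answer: 34/6335 ≈ 0.0053670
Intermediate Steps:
r(M) = 3/7 + M/7
m = 2 (m = 2 - 1*0**2 = 2 - 1*0 = 2 + 0 = 2)
d(p, a) = -45 (d(p, a) = -12 + 3*(-5*2 - 1) = -12 + 3*(-10 - 1) = -12 + 3*(-11) = -12 - 33 = -45)
J(B) = -45*B
r(-309)/J(181) = (3/7 + (1/7)*(-309))/((-45*181)) = (3/7 - 309/7)/(-8145) = -306/7*(-1/8145) = 34/6335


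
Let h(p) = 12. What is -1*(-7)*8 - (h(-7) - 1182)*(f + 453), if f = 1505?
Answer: 2290916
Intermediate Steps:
-1*(-7)*8 - (h(-7) - 1182)*(f + 453) = -1*(-7)*8 - (12 - 1182)*(1505 + 453) = 7*8 - (-1170)*1958 = 56 - 1*(-2290860) = 56 + 2290860 = 2290916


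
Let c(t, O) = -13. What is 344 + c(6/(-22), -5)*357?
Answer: -4297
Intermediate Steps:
344 + c(6/(-22), -5)*357 = 344 - 13*357 = 344 - 4641 = -4297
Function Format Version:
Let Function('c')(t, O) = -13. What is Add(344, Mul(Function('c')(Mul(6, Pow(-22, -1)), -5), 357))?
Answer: -4297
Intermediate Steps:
Add(344, Mul(Function('c')(Mul(6, Pow(-22, -1)), -5), 357)) = Add(344, Mul(-13, 357)) = Add(344, -4641) = -4297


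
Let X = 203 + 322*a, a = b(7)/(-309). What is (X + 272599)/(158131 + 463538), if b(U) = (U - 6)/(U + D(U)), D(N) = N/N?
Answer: 337183111/768382884 ≈ 0.43882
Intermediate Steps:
D(N) = 1
b(U) = (-6 + U)/(1 + U) (b(U) = (U - 6)/(U + 1) = (-6 + U)/(1 + U))
a = -1/2472 (a = ((-6 + 7)/(1 + 7))/(-309) = (1/8)*(-1/309) = -1/2472 ≈ -0.00040453)
X = 250747/1236 (X = 203 + 322*(-1/2472) = 203 - 161/1236 = 250747/1236 ≈ 202.87)
(X + 272599)/(158131 + 463538) = (250747/1236 + 272599)/(158131 + 463538) = (337183111/1236)/621669 = (337183111/1236)*(1/621669) = 337183111/768382884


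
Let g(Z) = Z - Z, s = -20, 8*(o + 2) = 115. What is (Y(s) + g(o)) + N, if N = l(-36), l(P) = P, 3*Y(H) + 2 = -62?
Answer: -172/3 ≈ -57.333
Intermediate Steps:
o = 99/8 (o = -2 + (⅛)*115 = -2 + 115/8 = 99/8 ≈ 12.375)
Y(H) = -64/3 (Y(H) = -⅔ + (⅓)*(-62) = -⅔ - 62/3 = -64/3)
g(Z) = 0
N = -36
(Y(s) + g(o)) + N = (-64/3 + 0) - 36 = -64/3 - 36 = -172/3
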